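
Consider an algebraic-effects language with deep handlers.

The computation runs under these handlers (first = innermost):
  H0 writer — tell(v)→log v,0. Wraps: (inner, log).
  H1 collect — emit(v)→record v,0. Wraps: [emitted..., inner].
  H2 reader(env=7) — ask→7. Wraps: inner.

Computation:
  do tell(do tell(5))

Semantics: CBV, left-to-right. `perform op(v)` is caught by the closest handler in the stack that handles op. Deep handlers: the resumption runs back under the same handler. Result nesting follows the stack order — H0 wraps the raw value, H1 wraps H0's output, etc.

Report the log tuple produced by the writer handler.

Step-by-step:
tell(5) @ H0 ⇒ log+=5
tell(0) @ H0 ⇒ log+=0
H0 returns (0, (5, 0))
H1 returns [(0, (5, 0))]
H2 returns [(0, (5, 0))]
= [(0, (5, 0))]

Answer: (5, 0)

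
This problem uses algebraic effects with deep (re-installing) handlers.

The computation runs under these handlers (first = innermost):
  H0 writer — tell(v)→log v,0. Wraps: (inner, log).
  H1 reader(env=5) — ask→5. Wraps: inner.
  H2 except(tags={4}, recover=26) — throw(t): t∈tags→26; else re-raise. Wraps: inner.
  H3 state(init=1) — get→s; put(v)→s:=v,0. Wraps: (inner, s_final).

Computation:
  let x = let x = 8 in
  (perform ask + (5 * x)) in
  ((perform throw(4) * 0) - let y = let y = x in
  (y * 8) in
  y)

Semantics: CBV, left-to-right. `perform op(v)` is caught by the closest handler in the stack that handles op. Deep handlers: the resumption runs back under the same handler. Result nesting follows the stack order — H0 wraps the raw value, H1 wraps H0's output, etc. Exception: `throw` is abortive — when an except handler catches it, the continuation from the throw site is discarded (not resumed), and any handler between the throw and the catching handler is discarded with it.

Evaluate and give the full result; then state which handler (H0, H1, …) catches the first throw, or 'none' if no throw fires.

Step-by-step:
ask @ H1 ⇒ 5
throw(4) @ H2 caught ⇒ 26
H3 returns (26, 1)
= (26, 1)

Answer: (26, 1) ; first throw caught by: H2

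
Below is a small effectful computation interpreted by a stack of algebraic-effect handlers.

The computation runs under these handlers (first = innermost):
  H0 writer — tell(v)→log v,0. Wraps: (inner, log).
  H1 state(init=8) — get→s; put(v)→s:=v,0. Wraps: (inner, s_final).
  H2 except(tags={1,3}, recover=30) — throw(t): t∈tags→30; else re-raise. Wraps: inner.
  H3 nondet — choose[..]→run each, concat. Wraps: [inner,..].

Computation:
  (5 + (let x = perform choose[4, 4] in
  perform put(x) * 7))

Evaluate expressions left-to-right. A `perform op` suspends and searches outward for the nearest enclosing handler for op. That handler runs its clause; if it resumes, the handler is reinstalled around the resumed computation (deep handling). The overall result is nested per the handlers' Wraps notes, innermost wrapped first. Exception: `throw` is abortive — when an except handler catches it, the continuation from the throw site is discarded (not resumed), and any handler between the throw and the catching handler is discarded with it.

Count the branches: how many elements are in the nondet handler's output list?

Answer: 2

Evaluation trace:
choose[4, 4] @ H3
  branch[0] choose=4:
    put(4) @ H1 ⇒ s:=4
    H0 returns (5, ())
    H1 returns ((5, ()), 4)
    H2 returns ((5, ()), 4)
    H3 returns [((5, ()), 4)]
  branch[1] choose=4:
    put(4) @ H1 ⇒ s:=4
    H0 returns (5, ())
    H1 returns ((5, ()), 4)
    H2 returns ((5, ()), 4)
    H3 returns [((5, ()), 4)]
= [((5, ()), 4), ((5, ()), 4)]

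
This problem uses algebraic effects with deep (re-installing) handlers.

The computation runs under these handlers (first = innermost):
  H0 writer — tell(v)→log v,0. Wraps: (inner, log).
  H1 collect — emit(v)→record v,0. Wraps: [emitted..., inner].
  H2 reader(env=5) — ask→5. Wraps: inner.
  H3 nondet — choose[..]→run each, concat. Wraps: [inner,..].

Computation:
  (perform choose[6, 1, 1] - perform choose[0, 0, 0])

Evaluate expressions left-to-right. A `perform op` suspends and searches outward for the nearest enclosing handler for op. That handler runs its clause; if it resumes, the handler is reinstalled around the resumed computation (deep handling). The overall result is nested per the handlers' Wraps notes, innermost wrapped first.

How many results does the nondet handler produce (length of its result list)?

Answer: 9

Step-by-step:
choose[6, 1, 1] @ H3
  branch[0] choose=6:
    choose[0, 0, 0] @ H3
      branch[0] choose=0:
        H0 returns (6, ())
        H1 returns [(6, ())]
        H2 returns [(6, ())]
        H3 returns [[(6, ())]]
      branch[1] choose=0:
        H0 returns (6, ())
        H1 returns [(6, ())]
        H2 returns [(6, ())]
        H3 returns [[(6, ())]]
      branch[2] choose=0:
        H0 returns (6, ())
        H1 returns [(6, ())]
        H2 returns [(6, ())]
        H3 returns [[(6, ())]]
  branch[1] choose=1:
    choose[0, 0, 0] @ H3
      branch[0] choose=0:
        H0 returns (1, ())
        H1 returns [(1, ())]
        H2 returns [(1, ())]
        H3 returns [[(1, ())]]
      branch[1] choose=0:
        H0 returns (1, ())
        H1 returns [(1, ())]
        H2 returns [(1, ())]
        H3 returns [[(1, ())]]
      branch[2] choose=0:
        H0 returns (1, ())
        H1 returns [(1, ())]
        H2 returns [(1, ())]
        H3 returns [[(1, ())]]
  branch[2] choose=1:
    choose[0, 0, 0] @ H3
      branch[0] choose=0:
        H0 returns (1, ())
        H1 returns [(1, ())]
        H2 returns [(1, ())]
        H3 returns [[(1, ())]]
      branch[1] choose=0:
        H0 returns (1, ())
        H1 returns [(1, ())]
        H2 returns [(1, ())]
        H3 returns [[(1, ())]]
      branch[2] choose=0:
        H0 returns (1, ())
        H1 returns [(1, ())]
        H2 returns [(1, ())]
        H3 returns [[(1, ())]]
= [[(6, ())], [(6, ())], [(6, ())], [(1, ())], [(1, ())], [(1, ())], [(1, ())], [(1, ())], [(1, ())]]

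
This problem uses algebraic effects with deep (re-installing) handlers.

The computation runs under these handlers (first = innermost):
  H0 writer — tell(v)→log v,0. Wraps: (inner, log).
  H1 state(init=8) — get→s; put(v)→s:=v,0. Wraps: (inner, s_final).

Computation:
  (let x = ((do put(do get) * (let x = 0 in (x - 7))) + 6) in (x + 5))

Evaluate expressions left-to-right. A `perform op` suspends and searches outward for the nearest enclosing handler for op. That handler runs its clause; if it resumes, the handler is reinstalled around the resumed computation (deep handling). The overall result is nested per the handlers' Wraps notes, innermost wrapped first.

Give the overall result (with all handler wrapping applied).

Step-by-step:
get @ H1 ⇒ 8
put(8) @ H1 ⇒ s:=8
H0 returns (11, ())
H1 returns ((11, ()), 8)
= ((11, ()), 8)

Answer: ((11, ()), 8)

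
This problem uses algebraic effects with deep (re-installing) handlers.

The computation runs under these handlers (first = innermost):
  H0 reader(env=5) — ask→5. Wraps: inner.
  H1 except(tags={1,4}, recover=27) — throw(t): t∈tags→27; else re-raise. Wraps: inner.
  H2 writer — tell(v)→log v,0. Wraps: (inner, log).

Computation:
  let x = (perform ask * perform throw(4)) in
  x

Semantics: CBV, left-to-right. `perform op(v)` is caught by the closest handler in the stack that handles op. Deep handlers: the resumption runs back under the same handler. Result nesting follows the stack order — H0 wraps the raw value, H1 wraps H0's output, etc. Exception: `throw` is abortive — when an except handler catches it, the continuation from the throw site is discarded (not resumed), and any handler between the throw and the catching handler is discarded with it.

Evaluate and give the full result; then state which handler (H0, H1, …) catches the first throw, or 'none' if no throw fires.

Answer: (27, ()) ; first throw caught by: H1

Working:
ask @ H0 ⇒ 5
throw(4) @ H1 caught ⇒ 27
H2 returns (27, ())
= (27, ())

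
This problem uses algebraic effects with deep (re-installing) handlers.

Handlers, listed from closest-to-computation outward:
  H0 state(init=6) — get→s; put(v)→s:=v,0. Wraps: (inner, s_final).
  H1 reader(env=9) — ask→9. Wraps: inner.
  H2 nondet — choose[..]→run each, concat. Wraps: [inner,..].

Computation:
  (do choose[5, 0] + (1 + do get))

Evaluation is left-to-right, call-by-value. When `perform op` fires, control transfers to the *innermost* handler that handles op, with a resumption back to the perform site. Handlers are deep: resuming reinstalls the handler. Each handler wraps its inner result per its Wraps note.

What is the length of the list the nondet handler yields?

Answer: 2

Working:
choose[5, 0] @ H2
  branch[0] choose=5:
    get @ H0 ⇒ 6
    H0 returns (12, 6)
    H1 returns (12, 6)
    H2 returns [(12, 6)]
  branch[1] choose=0:
    get @ H0 ⇒ 6
    H0 returns (7, 6)
    H1 returns (7, 6)
    H2 returns [(7, 6)]
= [(12, 6), (7, 6)]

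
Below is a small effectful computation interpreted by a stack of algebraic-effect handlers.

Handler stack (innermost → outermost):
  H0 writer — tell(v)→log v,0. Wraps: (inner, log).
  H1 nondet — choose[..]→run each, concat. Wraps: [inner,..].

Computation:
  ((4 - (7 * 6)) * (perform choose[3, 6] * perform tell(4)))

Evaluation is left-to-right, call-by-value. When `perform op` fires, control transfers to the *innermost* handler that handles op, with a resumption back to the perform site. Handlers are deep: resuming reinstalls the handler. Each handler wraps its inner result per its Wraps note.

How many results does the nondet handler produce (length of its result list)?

Step-by-step:
choose[3, 6] @ H1
  branch[0] choose=3:
    tell(4) @ H0 ⇒ log+=4
    H0 returns (0, (4))
    H1 returns [(0, (4))]
  branch[1] choose=6:
    tell(4) @ H0 ⇒ log+=4
    H0 returns (0, (4))
    H1 returns [(0, (4))]
= [(0, (4)), (0, (4))]

Answer: 2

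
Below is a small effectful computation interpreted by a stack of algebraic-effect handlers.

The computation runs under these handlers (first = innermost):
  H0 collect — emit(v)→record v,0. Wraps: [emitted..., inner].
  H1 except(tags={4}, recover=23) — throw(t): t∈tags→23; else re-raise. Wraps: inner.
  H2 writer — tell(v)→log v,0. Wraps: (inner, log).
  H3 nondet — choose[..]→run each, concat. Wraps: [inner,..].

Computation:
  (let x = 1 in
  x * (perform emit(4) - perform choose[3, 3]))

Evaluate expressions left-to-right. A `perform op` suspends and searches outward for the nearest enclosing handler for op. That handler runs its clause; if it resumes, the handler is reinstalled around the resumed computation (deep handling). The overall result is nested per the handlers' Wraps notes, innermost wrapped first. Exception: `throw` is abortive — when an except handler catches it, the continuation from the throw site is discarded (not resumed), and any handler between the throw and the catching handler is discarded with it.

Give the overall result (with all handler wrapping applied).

Working:
emit(4) @ H0 ⇒ out+=4
choose[3, 3] @ H3
  branch[0] choose=3:
    H0 returns [4, -3]
    H1 returns [4, -3]
    H2 returns ([4, -3], ())
    H3 returns [([4, -3], ())]
  branch[1] choose=3:
    H0 returns [4, -3]
    H1 returns [4, -3]
    H2 returns ([4, -3], ())
    H3 returns [([4, -3], ())]
= [([4, -3], ()), ([4, -3], ())]

Answer: [([4, -3], ()), ([4, -3], ())]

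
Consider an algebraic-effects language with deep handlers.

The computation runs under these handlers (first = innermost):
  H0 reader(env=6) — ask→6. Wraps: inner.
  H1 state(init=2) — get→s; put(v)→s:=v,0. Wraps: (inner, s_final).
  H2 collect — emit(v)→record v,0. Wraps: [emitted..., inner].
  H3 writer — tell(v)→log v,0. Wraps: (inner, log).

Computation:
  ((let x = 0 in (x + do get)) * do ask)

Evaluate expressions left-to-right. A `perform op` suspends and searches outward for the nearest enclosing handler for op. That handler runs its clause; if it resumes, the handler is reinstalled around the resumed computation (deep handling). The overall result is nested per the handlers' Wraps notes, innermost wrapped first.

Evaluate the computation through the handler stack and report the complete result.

Evaluation trace:
get @ H1 ⇒ 2
ask @ H0 ⇒ 6
H0 returns 12
H1 returns (12, 2)
H2 returns [(12, 2)]
H3 returns ([(12, 2)], ())
= ([(12, 2)], ())

Answer: ([(12, 2)], ())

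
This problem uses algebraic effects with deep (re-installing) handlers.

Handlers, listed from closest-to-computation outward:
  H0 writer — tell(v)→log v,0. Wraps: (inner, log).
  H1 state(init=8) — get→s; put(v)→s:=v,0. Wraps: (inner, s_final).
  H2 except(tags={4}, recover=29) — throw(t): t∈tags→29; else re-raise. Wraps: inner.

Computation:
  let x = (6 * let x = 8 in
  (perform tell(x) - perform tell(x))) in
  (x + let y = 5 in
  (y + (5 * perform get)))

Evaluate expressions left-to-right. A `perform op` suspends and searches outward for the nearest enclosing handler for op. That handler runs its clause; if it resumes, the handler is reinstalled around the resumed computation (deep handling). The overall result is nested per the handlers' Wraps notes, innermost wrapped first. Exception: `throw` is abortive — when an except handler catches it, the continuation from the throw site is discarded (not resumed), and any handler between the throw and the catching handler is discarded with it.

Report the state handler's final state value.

Answer: 8

Evaluation trace:
tell(8) @ H0 ⇒ log+=8
tell(8) @ H0 ⇒ log+=8
get @ H1 ⇒ 8
H0 returns (45, (8, 8))
H1 returns ((45, (8, 8)), 8)
H2 returns ((45, (8, 8)), 8)
= ((45, (8, 8)), 8)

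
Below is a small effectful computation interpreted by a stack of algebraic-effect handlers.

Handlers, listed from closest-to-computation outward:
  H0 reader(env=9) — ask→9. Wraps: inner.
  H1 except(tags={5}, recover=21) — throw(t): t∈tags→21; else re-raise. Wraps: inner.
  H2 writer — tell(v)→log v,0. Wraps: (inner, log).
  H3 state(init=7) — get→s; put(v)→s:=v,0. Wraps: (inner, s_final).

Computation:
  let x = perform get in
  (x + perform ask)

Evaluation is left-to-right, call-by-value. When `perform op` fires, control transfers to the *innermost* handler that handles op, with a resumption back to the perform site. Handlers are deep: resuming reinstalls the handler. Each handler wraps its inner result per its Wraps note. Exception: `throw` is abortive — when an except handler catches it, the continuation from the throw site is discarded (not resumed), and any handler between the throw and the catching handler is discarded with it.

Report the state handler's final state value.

Step-by-step:
get @ H3 ⇒ 7
ask @ H0 ⇒ 9
H0 returns 16
H1 returns 16
H2 returns (16, ())
H3 returns ((16, ()), 7)
= ((16, ()), 7)

Answer: 7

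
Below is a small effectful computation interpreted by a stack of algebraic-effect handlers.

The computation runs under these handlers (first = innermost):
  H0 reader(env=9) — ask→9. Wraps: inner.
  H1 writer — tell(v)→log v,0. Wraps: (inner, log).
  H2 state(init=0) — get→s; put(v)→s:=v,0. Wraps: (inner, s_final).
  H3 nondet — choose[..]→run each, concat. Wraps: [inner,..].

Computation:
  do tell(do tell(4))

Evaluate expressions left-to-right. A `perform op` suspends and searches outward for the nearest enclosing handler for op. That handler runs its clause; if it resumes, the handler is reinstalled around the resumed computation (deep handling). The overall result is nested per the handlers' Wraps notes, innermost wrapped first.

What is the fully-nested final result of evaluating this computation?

Answer: [((0, (4, 0)), 0)]

Step-by-step:
tell(4) @ H1 ⇒ log+=4
tell(0) @ H1 ⇒ log+=0
H0 returns 0
H1 returns (0, (4, 0))
H2 returns ((0, (4, 0)), 0)
H3 returns [((0, (4, 0)), 0)]
= [((0, (4, 0)), 0)]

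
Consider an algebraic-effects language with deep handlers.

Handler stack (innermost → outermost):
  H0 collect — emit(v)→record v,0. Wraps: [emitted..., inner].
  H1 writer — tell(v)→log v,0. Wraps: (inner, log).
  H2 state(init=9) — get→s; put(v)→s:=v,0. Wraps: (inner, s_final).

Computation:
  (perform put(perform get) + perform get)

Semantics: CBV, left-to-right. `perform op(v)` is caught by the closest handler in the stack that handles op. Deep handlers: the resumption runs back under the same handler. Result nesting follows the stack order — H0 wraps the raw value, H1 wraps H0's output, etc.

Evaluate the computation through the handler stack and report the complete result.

Answer: (([9], ()), 9)

Step-by-step:
get @ H2 ⇒ 9
put(9) @ H2 ⇒ s:=9
get @ H2 ⇒ 9
H0 returns [9]
H1 returns ([9], ())
H2 returns (([9], ()), 9)
= (([9], ()), 9)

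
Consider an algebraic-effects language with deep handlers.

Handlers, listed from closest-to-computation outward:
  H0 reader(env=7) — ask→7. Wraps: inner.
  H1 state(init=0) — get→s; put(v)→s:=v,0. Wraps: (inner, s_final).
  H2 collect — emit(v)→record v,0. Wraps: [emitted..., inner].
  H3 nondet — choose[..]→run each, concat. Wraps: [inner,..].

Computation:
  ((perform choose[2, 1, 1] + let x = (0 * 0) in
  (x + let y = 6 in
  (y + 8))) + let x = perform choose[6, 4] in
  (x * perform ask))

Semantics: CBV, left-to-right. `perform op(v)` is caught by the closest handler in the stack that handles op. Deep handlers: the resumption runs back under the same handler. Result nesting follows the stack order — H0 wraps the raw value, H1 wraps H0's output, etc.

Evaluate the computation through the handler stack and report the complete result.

Answer: [[(58, 0)], [(44, 0)], [(57, 0)], [(43, 0)], [(57, 0)], [(43, 0)]]

Evaluation trace:
choose[2, 1, 1] @ H3
  branch[0] choose=2:
    choose[6, 4] @ H3
      branch[0] choose=6:
        ask @ H0 ⇒ 7
        H0 returns 58
        H1 returns (58, 0)
        H2 returns [(58, 0)]
        H3 returns [[(58, 0)]]
      branch[1] choose=4:
        ask @ H0 ⇒ 7
        H0 returns 44
        H1 returns (44, 0)
        H2 returns [(44, 0)]
        H3 returns [[(44, 0)]]
  branch[1] choose=1:
    choose[6, 4] @ H3
      branch[0] choose=6:
        ask @ H0 ⇒ 7
        H0 returns 57
        H1 returns (57, 0)
        H2 returns [(57, 0)]
        H3 returns [[(57, 0)]]
      branch[1] choose=4:
        ask @ H0 ⇒ 7
        H0 returns 43
        H1 returns (43, 0)
        H2 returns [(43, 0)]
        H3 returns [[(43, 0)]]
  branch[2] choose=1:
    choose[6, 4] @ H3
      branch[0] choose=6:
        ask @ H0 ⇒ 7
        H0 returns 57
        H1 returns (57, 0)
        H2 returns [(57, 0)]
        H3 returns [[(57, 0)]]
      branch[1] choose=4:
        ask @ H0 ⇒ 7
        H0 returns 43
        H1 returns (43, 0)
        H2 returns [(43, 0)]
        H3 returns [[(43, 0)]]
= [[(58, 0)], [(44, 0)], [(57, 0)], [(43, 0)], [(57, 0)], [(43, 0)]]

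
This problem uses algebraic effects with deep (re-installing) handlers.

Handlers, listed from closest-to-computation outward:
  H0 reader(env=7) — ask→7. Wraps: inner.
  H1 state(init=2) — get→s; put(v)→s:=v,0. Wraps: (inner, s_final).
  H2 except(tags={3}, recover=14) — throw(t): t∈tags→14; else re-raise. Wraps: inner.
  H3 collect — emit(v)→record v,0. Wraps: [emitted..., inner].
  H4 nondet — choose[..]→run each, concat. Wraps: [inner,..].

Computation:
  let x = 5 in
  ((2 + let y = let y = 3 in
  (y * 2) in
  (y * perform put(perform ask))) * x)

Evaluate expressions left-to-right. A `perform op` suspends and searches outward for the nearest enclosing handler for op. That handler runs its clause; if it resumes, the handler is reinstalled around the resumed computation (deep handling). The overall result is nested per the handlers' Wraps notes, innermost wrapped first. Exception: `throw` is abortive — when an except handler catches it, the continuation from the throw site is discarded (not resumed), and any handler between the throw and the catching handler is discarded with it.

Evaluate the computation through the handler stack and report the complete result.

Step-by-step:
ask @ H0 ⇒ 7
put(7) @ H1 ⇒ s:=7
H0 returns 10
H1 returns (10, 7)
H2 returns (10, 7)
H3 returns [(10, 7)]
H4 returns [[(10, 7)]]
= [[(10, 7)]]

Answer: [[(10, 7)]]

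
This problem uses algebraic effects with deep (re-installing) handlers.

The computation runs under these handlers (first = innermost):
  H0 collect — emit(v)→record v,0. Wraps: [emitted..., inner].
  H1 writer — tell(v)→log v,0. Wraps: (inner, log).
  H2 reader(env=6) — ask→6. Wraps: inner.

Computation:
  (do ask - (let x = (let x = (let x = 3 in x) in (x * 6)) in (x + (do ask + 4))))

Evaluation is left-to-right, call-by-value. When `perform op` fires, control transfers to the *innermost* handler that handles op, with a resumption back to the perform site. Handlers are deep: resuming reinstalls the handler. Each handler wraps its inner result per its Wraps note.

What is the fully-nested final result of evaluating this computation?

Answer: ([-22], ())

Working:
ask @ H2 ⇒ 6
ask @ H2 ⇒ 6
H0 returns [-22]
H1 returns ([-22], ())
H2 returns ([-22], ())
= ([-22], ())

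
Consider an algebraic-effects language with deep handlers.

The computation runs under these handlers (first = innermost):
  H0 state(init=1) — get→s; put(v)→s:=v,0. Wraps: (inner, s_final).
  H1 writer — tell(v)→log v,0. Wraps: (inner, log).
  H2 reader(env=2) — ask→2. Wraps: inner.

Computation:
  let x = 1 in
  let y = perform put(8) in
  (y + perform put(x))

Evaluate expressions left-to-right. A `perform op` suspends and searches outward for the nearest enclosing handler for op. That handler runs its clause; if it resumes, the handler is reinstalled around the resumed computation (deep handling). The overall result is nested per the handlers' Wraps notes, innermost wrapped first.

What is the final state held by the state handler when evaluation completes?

Answer: 1

Evaluation trace:
put(8) @ H0 ⇒ s:=8
put(1) @ H0 ⇒ s:=1
H0 returns (0, 1)
H1 returns ((0, 1), ())
H2 returns ((0, 1), ())
= ((0, 1), ())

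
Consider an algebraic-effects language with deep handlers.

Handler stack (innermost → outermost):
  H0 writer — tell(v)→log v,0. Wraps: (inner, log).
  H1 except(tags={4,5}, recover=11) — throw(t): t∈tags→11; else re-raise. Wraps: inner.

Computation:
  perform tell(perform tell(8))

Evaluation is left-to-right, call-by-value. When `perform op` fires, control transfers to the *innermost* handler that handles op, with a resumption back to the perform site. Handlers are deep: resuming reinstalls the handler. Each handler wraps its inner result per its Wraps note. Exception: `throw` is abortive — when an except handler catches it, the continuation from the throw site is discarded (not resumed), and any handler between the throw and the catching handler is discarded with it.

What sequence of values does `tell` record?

Step-by-step:
tell(8) @ H0 ⇒ log+=8
tell(0) @ H0 ⇒ log+=0
H0 returns (0, (8, 0))
H1 returns (0, (8, 0))
= (0, (8, 0))

Answer: (8, 0)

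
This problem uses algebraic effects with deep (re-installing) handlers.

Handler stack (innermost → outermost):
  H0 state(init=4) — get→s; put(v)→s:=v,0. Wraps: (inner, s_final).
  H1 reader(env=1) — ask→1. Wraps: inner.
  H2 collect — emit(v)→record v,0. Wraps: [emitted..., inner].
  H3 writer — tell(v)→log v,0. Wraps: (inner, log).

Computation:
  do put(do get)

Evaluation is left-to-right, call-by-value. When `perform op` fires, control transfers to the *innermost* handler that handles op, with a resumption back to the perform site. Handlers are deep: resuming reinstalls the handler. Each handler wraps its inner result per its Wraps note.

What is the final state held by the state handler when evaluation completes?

Answer: 4

Evaluation trace:
get @ H0 ⇒ 4
put(4) @ H0 ⇒ s:=4
H0 returns (0, 4)
H1 returns (0, 4)
H2 returns [(0, 4)]
H3 returns ([(0, 4)], ())
= ([(0, 4)], ())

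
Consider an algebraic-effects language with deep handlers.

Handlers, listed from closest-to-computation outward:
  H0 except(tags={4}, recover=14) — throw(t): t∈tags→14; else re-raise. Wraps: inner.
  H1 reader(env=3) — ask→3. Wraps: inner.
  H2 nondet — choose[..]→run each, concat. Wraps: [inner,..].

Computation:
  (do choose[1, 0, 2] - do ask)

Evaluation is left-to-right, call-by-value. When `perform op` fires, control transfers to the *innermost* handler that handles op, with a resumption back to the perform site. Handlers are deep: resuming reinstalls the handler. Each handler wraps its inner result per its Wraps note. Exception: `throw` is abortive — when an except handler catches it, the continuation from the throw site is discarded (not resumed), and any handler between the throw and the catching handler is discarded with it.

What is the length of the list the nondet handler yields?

Answer: 3

Working:
choose[1, 0, 2] @ H2
  branch[0] choose=1:
    ask @ H1 ⇒ 3
    H0 returns -2
    H1 returns -2
    H2 returns [-2]
  branch[1] choose=0:
    ask @ H1 ⇒ 3
    H0 returns -3
    H1 returns -3
    H2 returns [-3]
  branch[2] choose=2:
    ask @ H1 ⇒ 3
    H0 returns -1
    H1 returns -1
    H2 returns [-1]
= [-2, -3, -1]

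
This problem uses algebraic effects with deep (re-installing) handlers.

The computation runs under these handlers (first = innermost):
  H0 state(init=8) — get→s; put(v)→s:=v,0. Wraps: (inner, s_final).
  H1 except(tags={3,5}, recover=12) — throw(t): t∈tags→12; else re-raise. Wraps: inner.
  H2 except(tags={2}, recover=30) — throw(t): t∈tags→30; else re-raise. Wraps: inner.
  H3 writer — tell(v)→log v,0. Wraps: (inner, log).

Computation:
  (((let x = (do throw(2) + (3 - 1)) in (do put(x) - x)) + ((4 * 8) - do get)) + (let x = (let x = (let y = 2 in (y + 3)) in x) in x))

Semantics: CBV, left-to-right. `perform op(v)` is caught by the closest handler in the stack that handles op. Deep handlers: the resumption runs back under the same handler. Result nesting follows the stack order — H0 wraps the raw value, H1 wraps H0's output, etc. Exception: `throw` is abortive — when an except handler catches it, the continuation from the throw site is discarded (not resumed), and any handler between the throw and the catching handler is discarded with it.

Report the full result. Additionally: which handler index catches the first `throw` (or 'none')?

Step-by-step:
throw(2) @ H1 re-raised
throw(2) @ H2 caught ⇒ 30
H3 returns (30, ())
= (30, ())

Answer: (30, ()) ; first throw caught by: H2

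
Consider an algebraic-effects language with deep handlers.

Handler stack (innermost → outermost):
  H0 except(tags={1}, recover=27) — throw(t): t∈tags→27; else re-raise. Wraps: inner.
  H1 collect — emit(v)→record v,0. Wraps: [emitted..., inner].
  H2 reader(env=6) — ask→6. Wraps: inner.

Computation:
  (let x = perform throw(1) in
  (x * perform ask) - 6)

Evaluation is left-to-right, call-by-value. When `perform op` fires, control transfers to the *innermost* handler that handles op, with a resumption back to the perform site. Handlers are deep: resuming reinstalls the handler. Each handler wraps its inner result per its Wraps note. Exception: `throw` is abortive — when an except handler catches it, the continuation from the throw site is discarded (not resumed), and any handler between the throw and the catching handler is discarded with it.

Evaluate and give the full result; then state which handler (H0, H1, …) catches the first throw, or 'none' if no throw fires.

Step-by-step:
throw(1) @ H0 caught ⇒ 27
H1 returns [27]
H2 returns [27]
= [27]

Answer: [27] ; first throw caught by: H0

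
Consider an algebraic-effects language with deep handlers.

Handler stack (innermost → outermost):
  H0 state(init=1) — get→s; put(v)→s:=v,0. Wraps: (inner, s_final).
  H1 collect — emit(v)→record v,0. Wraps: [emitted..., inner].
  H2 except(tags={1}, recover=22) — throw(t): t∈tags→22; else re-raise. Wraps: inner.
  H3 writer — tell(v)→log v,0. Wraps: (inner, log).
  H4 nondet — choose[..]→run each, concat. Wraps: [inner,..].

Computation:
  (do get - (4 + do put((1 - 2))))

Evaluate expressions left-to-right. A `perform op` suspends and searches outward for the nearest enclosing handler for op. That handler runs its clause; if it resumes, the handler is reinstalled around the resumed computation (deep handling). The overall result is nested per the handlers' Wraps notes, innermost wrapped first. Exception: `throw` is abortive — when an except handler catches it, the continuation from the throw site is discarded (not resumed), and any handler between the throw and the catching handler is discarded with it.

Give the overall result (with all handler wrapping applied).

Answer: [([(-3, -1)], ())]

Step-by-step:
get @ H0 ⇒ 1
put(-1) @ H0 ⇒ s:=-1
H0 returns (-3, -1)
H1 returns [(-3, -1)]
H2 returns [(-3, -1)]
H3 returns ([(-3, -1)], ())
H4 returns [([(-3, -1)], ())]
= [([(-3, -1)], ())]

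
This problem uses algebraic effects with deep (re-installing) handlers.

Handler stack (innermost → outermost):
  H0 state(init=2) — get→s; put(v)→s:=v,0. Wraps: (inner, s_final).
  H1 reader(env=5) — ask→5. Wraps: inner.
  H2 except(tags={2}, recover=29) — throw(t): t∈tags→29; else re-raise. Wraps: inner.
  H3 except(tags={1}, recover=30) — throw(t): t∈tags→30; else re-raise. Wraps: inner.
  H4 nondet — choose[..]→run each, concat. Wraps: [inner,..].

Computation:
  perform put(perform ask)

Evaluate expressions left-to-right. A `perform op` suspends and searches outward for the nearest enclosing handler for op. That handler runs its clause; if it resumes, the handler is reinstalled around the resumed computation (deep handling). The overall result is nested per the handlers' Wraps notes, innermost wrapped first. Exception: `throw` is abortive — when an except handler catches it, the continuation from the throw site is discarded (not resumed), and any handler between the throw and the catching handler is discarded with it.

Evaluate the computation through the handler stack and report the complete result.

Step-by-step:
ask @ H1 ⇒ 5
put(5) @ H0 ⇒ s:=5
H0 returns (0, 5)
H1 returns (0, 5)
H2 returns (0, 5)
H3 returns (0, 5)
H4 returns [(0, 5)]
= [(0, 5)]

Answer: [(0, 5)]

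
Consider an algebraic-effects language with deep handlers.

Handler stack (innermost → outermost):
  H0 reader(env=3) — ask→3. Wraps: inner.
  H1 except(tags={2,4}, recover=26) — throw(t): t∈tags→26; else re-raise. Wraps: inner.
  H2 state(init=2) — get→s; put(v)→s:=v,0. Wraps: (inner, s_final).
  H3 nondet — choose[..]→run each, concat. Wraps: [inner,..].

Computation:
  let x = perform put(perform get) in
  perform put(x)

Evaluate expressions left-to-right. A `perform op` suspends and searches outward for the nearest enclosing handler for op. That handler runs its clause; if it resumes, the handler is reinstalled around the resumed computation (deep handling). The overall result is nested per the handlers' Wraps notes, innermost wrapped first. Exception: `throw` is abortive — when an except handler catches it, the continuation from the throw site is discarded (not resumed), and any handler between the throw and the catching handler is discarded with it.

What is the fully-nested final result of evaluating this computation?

Step-by-step:
get @ H2 ⇒ 2
put(2) @ H2 ⇒ s:=2
put(0) @ H2 ⇒ s:=0
H0 returns 0
H1 returns 0
H2 returns (0, 0)
H3 returns [(0, 0)]
= [(0, 0)]

Answer: [(0, 0)]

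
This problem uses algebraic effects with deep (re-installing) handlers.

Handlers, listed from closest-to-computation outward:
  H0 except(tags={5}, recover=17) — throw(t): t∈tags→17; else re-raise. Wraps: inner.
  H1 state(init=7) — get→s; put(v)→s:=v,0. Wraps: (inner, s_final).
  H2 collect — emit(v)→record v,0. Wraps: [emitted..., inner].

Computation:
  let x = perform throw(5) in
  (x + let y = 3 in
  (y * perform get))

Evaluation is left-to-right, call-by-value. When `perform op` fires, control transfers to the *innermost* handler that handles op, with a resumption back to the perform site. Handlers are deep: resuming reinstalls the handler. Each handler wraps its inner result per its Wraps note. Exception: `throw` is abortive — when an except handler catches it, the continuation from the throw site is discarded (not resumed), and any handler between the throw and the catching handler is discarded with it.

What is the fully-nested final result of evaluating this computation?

Step-by-step:
throw(5) @ H0 caught ⇒ 17
H1 returns (17, 7)
H2 returns [(17, 7)]
= [(17, 7)]

Answer: [(17, 7)]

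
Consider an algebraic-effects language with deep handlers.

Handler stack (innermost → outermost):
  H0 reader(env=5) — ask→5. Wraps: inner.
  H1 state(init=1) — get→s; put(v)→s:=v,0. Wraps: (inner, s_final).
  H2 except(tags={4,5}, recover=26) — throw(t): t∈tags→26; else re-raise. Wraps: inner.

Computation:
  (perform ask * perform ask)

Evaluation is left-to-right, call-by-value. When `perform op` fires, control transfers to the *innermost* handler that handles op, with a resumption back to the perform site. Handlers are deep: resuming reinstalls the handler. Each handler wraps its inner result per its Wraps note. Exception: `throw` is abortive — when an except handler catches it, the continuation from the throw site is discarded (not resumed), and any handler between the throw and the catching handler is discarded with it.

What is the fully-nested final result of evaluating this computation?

Working:
ask @ H0 ⇒ 5
ask @ H0 ⇒ 5
H0 returns 25
H1 returns (25, 1)
H2 returns (25, 1)
= (25, 1)

Answer: (25, 1)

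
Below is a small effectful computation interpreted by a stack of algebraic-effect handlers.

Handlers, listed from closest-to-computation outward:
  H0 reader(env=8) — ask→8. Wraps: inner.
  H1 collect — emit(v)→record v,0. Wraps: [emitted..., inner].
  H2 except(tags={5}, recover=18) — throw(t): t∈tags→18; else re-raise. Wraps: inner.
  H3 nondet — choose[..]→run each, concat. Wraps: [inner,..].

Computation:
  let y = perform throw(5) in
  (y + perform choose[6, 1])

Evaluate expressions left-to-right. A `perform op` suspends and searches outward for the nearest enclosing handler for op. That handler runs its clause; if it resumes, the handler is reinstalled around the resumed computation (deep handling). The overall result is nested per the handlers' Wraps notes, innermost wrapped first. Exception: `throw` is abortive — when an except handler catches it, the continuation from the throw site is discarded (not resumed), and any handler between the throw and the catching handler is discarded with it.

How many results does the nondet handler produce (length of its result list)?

Evaluation trace:
throw(5) @ H2 caught ⇒ 18
H3 returns [18]
= [18]

Answer: 1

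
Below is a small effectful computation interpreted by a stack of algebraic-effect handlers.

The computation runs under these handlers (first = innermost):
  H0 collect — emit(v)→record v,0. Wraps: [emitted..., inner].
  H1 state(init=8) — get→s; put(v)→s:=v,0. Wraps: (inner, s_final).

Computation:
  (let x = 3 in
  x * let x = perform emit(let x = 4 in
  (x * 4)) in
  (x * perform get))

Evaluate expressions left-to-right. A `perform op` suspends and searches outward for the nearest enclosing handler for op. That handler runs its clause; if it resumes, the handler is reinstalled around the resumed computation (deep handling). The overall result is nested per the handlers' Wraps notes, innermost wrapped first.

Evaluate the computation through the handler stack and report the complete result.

Working:
emit(16) @ H0 ⇒ out+=16
get @ H1 ⇒ 8
H0 returns [16, 0]
H1 returns ([16, 0], 8)
= ([16, 0], 8)

Answer: ([16, 0], 8)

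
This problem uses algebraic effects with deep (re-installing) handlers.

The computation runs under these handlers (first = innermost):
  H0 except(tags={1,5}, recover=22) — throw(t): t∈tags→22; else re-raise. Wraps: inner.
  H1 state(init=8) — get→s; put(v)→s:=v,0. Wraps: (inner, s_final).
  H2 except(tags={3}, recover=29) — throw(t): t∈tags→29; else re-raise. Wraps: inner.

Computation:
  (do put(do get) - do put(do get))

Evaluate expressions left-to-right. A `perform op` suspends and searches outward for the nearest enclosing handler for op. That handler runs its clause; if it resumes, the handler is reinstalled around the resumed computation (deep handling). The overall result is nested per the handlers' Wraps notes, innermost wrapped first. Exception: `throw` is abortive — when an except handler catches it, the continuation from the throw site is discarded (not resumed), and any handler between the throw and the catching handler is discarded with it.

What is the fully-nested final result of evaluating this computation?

Step-by-step:
get @ H1 ⇒ 8
put(8) @ H1 ⇒ s:=8
get @ H1 ⇒ 8
put(8) @ H1 ⇒ s:=8
H0 returns 0
H1 returns (0, 8)
H2 returns (0, 8)
= (0, 8)

Answer: (0, 8)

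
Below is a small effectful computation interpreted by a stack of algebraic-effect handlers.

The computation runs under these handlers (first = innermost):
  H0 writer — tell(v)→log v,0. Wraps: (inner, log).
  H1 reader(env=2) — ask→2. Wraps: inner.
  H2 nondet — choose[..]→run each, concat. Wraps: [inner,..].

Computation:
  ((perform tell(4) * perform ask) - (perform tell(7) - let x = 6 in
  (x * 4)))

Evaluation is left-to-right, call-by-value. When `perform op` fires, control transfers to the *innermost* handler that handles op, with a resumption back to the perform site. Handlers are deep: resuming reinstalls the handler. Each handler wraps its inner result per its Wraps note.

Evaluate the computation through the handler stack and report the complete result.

Working:
tell(4) @ H0 ⇒ log+=4
ask @ H1 ⇒ 2
tell(7) @ H0 ⇒ log+=7
H0 returns (24, (4, 7))
H1 returns (24, (4, 7))
H2 returns [(24, (4, 7))]
= [(24, (4, 7))]

Answer: [(24, (4, 7))]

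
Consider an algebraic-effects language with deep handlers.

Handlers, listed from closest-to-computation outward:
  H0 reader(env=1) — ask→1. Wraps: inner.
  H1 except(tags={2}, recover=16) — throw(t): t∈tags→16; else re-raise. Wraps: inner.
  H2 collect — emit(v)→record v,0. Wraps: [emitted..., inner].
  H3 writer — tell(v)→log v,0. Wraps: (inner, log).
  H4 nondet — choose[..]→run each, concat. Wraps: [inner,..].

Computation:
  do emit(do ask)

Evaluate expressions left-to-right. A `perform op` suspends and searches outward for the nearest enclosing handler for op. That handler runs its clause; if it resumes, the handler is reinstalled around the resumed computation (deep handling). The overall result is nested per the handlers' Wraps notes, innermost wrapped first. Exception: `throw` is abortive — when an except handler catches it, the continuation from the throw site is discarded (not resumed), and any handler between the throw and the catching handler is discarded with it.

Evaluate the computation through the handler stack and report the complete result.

Answer: [([1, 0], ())]

Step-by-step:
ask @ H0 ⇒ 1
emit(1) @ H2 ⇒ out+=1
H0 returns 0
H1 returns 0
H2 returns [1, 0]
H3 returns ([1, 0], ())
H4 returns [([1, 0], ())]
= [([1, 0], ())]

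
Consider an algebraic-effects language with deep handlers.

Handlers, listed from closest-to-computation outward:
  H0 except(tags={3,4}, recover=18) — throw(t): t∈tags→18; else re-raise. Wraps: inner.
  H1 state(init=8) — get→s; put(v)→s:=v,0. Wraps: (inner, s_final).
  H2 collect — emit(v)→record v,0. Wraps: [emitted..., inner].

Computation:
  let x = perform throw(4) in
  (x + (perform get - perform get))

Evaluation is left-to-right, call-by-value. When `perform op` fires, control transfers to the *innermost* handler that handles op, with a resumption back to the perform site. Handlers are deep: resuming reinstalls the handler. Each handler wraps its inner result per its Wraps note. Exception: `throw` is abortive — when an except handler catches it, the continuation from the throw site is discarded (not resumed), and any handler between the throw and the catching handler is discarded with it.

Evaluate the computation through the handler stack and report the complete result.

Working:
throw(4) @ H0 caught ⇒ 18
H1 returns (18, 8)
H2 returns [(18, 8)]
= [(18, 8)]

Answer: [(18, 8)]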